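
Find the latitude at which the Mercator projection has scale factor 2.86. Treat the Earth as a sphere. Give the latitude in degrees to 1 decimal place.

Mercator scale is k = sec φ = 1/cos φ.
1/cos φ = 2.86  ⇒  cos φ = 0.3497  ⇒  φ = arccos(0.3497) ≈ 69.5°.

69.5°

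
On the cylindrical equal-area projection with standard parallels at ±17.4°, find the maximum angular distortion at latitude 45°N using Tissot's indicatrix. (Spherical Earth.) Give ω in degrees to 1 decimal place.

33.8°

For cylindrical equal-area with standard parallel φ₀, h = cos φ / cos φ₀ and k = cos φ₀ / cos φ, so h·k = 1.
At 45°: h = 0.7410, k = 1.349; principal scales a = 1.349, b = 0.7410.
sin(ω/2) = (a − b)/(a + b) = 0.6085/2.091 = 0.2911, so ω = 2 arcsin(0.2911) ≈ 33.8°.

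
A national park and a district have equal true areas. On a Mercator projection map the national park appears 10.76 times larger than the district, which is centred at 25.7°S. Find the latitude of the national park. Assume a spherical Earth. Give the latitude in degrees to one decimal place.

Mercator areal scale is sec²φ, so apparent-area ratio = sec²φ₁ / sec²φ₂ = cos²φ₂ / cos²φ₁.
cos²φ₂ / cos²φ₁ = 10.76  ⇒  cos φ₁ = cos 25.7° / √10.76 = 0.9011/3.280 = 0.2747.
φ₁ = arccos(0.2747) ≈ 74.1°.

74.1°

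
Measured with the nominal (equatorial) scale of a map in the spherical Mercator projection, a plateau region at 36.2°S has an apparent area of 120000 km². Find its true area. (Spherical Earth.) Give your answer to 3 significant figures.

78100 km²

The Mercator projection is conformal; its linear scale factor is the same in every direction and equals sec φ = 1/cos φ.
Areal scale = k² = sec²φ = 1/cos²(36.2°) = 1/0.8070² = 1.536.
True area = apparent / (areal scale) = 120000 / 1.536 ≈ 78100 km².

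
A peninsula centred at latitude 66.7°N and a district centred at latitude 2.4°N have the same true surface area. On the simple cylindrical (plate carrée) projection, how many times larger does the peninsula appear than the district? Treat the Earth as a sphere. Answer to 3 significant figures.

2.53

In the plate carrée (x = Rλ, y = Rφ), meridians are true-scale (h = 1) and parallels are stretched by k = sec φ.
Areal scale at 66.7°: h·k = 1.000 × 2.528 = 2.528.
Areal scale at 2.4°: h·k = 1.000 × 1.001 = 1.001.
Ratio = 2.528/1.001 ≈ 2.53.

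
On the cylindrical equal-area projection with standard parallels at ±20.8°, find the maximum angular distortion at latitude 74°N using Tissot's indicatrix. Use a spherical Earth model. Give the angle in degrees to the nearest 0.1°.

Cylindrical equal-area (φ₀ = 20.8°): h = cos φ / cos 20.8° along meridians, k = cos 20.8° / cos φ along parallels; h·k = 1.
At 74°: h = 0.2949, k = 3.392; principal scales a = 3.392, b = 0.2949.
sin(ω/2) = (a − b)/(a + b) = 3.097/3.686 = 0.8400, so ω = 2 arcsin(0.8400) ≈ 114.3°.

114.3°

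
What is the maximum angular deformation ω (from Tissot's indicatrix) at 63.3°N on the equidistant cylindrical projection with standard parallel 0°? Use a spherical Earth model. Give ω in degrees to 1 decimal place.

Plate carrée maps x = Rλ, y = Rφ. The meridian scale is h = 1 and the parallel scale is k = 1/cos φ = sec φ.
At 63.3°: h = 1.000, k = 2.226; principal scales a = 2.226, b = 1.000.
sin(ω/2) = (a − b)/(a + b) = 1.226/3.226 = 0.3800, so ω = 2 arcsin(0.3800) ≈ 44.7°.

44.7°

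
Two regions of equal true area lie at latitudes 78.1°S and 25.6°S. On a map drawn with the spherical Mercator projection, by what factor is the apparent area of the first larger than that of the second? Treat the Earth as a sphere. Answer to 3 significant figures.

19.1

Mercator is conformal with k = sec φ, so areal scale = k² = sec²φ.
At 78.1°: sec²(78.1°) = 1/0.2062² = 23.52.
At 25.6°: sec²(25.6°) = 1/0.9018² = 1.230.
Ratio = 23.52/1.230 = cos²(25.6°)/cos²(78.1°) ≈ 19.1.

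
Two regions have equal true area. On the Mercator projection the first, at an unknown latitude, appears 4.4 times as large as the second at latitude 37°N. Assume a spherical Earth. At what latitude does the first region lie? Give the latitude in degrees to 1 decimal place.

For equal true areas on Mercator, apparent areas scale as sec²φ, so the ratio is cos²φ₂ / cos²φ₁.
cos²φ₂ / cos²φ₁ = 4.4  ⇒  cos φ₁ = cos 37° / √4.4 = 0.7986/2.098 = 0.3807.
φ₁ = arccos(0.3807) ≈ 67.6°.

67.6°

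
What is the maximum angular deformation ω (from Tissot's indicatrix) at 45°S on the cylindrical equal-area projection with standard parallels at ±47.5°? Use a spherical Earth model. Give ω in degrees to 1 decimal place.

A cylindrical equal-area projection with standard parallel φ₀ has meridian scale h = cos φ / cos φ₀ and parallel scale k = cos φ₀ / cos φ (so areas are preserved, h·k = 1).
At 45°: h = 1.047, k = 0.9554; principal scales a = 1.047, b = 0.9554.
sin(ω/2) = (a − b)/(a + b) = 0.09122/2.002 = 0.04556, so ω = 2 arcsin(0.04556) ≈ 5.2°.

5.2°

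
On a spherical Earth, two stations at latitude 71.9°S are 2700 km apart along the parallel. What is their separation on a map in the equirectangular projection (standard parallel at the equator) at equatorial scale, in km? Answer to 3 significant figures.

8690 km

For the equirectangular projection with φ₀ = 0 (plate carrée), h = 1 along meridians and k = sec φ along parallels.
Along the parallel, k = sec 71.9° = 1/0.3107 = 3.219.
Map distance = 2700 × 3.219 ≈ 8690 km.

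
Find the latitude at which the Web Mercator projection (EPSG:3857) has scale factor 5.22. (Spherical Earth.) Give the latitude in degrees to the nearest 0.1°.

Mercator scale is k = sec φ = 1/cos φ.
1/cos φ = 5.22  ⇒  cos φ = 0.1916  ⇒  φ = arccos(0.1916) ≈ 79.0°.

79.0°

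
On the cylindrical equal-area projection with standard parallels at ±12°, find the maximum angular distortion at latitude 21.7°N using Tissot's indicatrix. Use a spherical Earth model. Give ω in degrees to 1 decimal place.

Cylindrical equal-area (φ₀ = 12°): h = cos φ / cos 12° along meridians, k = cos 12° / cos φ along parallels; h·k = 1.
At 21.7°: h = 0.9499, k = 1.053; principal scales a = 1.053, b = 0.9499.
sin(ω/2) = (a − b)/(a + b) = 0.1029/2.003 = 0.05136, so ω = 2 arcsin(0.05136) ≈ 5.9°.

5.9°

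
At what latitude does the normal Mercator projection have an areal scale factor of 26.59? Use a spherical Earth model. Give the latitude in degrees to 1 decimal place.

78.8°

Mercator areal scale is sec²φ.
sec²φ = 26.59  ⇒  cos²φ = 0.03761  ⇒  cos φ = 0.1939.
φ = arccos(0.1939) ≈ 78.8°.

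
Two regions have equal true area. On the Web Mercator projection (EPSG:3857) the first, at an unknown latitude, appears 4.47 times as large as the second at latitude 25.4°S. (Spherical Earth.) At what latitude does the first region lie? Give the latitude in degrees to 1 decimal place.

On Mercator, (apparent₁)/(apparent₂) = sec²φ₁ / sec²φ₂ when true areas are equal.
cos²φ₂ / cos²φ₁ = 4.47  ⇒  cos φ₁ = cos 25.4° / √4.47 = 0.9033/2.114 = 0.4273.
φ₁ = arccos(0.4273) ≈ 64.7°.

64.7°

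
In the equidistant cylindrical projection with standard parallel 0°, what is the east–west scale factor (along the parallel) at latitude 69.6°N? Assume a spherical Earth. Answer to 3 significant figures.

In the plate carrée (x = Rλ, y = Rφ), meridians are true-scale (h = 1) and parallels are stretched by k = sec φ.
k = 1/cos 69.6° = 1/0.3486 = 2.869.

2.87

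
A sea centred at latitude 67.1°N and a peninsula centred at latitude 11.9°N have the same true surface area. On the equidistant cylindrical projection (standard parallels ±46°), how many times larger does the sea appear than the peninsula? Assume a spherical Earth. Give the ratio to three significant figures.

In the equirectangular projection with standard parallel φ₀ = 46° (x = Rλ cos φ₀, y = Rφ), meridians are true-scale (h = 1) and the parallel scale is k = cos φ₀ / cos φ.
Areal scale at 67.1°: h·k = 1.000 × 1.785 = 1.785.
Areal scale at 11.9°: h·k = 1.000 × 0.7099 = 0.7099.
Ratio = 1.785/0.7099 ≈ 2.51.

2.51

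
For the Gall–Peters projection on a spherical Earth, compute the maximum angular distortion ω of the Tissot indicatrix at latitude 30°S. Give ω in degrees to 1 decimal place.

The Gall–Peters projection is cylindrical equal-area with φ₀ = 45°. Cylindrical equal-area (φ₀ = 45°): h = cos φ / cos 45° along meridians, k = cos 45° / cos φ along parallels; h·k = 1.
At 30°: h = 1.225, k = 0.8165; principal scales a = 1.225, b = 0.8165.
sin(ω/2) = (a − b)/(a + b) = 0.4082/2.041 = 0.2000, so ω = 2 arcsin(0.2000) ≈ 23.1°.

23.1°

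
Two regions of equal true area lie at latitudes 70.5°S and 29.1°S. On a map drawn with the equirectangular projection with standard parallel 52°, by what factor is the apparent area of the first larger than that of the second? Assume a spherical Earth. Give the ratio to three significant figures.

2.62

The equidistant cylindrical projection with φ₀ = 52° has h = 1 (meridians true) and k = cos φ₀ / cos φ along parallels.
Areal scale at 70.5°: h·k = 1.000 × 1.844 = 1.844.
Areal scale at 29.1°: h·k = 1.000 × 0.7046 = 0.7046.
Ratio = 1.844/0.7046 ≈ 2.62.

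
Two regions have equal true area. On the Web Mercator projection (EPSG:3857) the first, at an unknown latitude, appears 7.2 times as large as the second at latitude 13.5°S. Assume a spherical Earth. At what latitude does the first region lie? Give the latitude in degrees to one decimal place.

68.8°

On Mercator, (apparent₁)/(apparent₂) = sec²φ₁ / sec²φ₂ when true areas are equal.
cos²φ₂ / cos²φ₁ = 7.2  ⇒  cos φ₁ = cos 13.5° / √7.2 = 0.9724/2.683 = 0.3624.
φ₁ = arccos(0.3624) ≈ 68.8°.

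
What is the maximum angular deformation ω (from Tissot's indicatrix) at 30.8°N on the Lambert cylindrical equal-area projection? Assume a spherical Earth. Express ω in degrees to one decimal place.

The Lambert cylindrical equal-area projection is the cylindrical equal-area projection with its standard parallel at the equator (φ₀ = 0). A cylindrical equal-area projection with standard parallel φ₀ has meridian scale h = cos φ / cos φ₀ and parallel scale k = cos φ₀ / cos φ (so areas are preserved, h·k = 1).
At 30.8°: h = 0.8590, k = 1.164; principal scales a = 1.164, b = 0.8590.
sin(ω/2) = (a − b)/(a + b) = 0.3052/2.023 = 0.1509, so ω = 2 arcsin(0.1509) ≈ 17.4°.

17.4°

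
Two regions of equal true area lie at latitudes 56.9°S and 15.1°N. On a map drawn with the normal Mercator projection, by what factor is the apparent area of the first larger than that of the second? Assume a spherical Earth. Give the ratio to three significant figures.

3.13

Mercator is conformal with k = sec φ, so areal scale = k² = sec²φ.
At 56.9°: sec²(56.9°) = 1/0.5461² = 3.353.
At 15.1°: sec²(15.1°) = 1/0.9655² = 1.073.
Ratio = 3.353/1.073 = cos²(15.1°)/cos²(56.9°) ≈ 3.13.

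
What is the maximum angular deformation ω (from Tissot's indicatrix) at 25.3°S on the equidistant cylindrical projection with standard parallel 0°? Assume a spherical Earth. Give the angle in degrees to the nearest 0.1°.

For the equirectangular projection with φ₀ = 0 (plate carrée), h = 1 along meridians and k = sec φ along parallels.
At 25.3°: h = 1.000, k = 1.106; principal scales a = 1.106, b = 1.000.
sin(ω/2) = (a − b)/(a + b) = 0.1061/2.106 = 0.05037, so ω = 2 arcsin(0.05037) ≈ 5.8°.

5.8°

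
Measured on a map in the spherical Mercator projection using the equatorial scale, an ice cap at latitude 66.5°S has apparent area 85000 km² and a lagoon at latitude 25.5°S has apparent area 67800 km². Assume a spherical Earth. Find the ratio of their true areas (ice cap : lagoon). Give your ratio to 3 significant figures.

0.245

Since Mercator area scale is 1/cos²φ, the true area equals the apparent area multiplied by cos²φ.
True area of ice cap: 85000 × cos²(66.5°) = 85000 × 0.1590 = 13520 km².
True area of lagoon: 67800 × cos²(25.5°) = 67800 × 0.8147 = 55230 km².
Ratio = 13520 / 55230 ≈ 0.245.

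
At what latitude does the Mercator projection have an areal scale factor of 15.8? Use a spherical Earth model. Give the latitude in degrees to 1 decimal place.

75.4°

Mercator areal scale is sec²φ.
sec²φ = 15.8  ⇒  cos²φ = 0.06329  ⇒  cos φ = 0.2516.
φ = arccos(0.2516) ≈ 75.4°.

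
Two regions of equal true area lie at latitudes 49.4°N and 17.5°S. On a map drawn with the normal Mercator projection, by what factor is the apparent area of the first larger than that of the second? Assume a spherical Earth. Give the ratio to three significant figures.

2.15

On Mercator, area is exaggerated by sec²φ = 1/cos²φ.
At 49.4°: sec²(49.4°) = 1/0.6508² = 2.361.
At 17.5°: sec²(17.5°) = 1/0.9537² = 1.099.
Ratio = 2.361/1.099 = cos²(17.5°)/cos²(49.4°) ≈ 2.15.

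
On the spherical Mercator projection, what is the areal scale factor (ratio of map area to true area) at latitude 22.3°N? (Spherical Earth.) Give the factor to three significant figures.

1.17

The Mercator projection is conformal; its linear scale factor is the same in every direction and equals sec φ = 1/cos φ.
Areal scale = k² = sec²φ = 1/cos²(22.3°) = 1/0.9252² = 1.168.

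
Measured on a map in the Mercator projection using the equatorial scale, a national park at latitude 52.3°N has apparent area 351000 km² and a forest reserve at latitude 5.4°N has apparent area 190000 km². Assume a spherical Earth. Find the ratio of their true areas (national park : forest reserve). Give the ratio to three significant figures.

On Mercator the areal scale is sec²φ, so true area = apparent × cos²φ.
True area of national park: 351000 × cos²(52.3°) = 351000 × 0.3740 = 131300 km².
True area of forest reserve: 190000 × cos²(5.4°) = 190000 × 0.9911 = 188300 km².
Ratio = 131300 / 188300 ≈ 0.697.

0.697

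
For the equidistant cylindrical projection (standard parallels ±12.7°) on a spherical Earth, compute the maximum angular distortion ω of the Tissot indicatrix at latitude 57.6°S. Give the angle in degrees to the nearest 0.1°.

33.8°

The equidistant cylindrical projection with φ₀ = 12.7° has h = 1 (meridians true) and k = cos φ₀ / cos φ along parallels.
At 57.6°: h = 1.000, k = 1.821; principal scales a = 1.821, b = 1.000.
sin(ω/2) = (a − b)/(a + b) = 0.8206/2.821 = 0.2909, so ω = 2 arcsin(0.2909) ≈ 33.8°.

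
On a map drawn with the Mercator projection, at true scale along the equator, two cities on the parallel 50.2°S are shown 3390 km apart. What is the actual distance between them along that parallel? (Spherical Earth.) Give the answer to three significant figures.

The Mercator projection is conformal; its linear scale factor is the same in every direction and equals sec φ = 1/cos φ.
Along the parallel at 50.2°, map distances are exaggerated by k = sec 50.2° = 1.562.
True distance = 3390 / 1.562 = 3390 × cos 50.2° ≈ 2170 km.

2170 km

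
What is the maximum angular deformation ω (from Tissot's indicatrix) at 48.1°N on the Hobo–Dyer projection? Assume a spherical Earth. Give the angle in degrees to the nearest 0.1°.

The Hobo–Dyer projection is cylindrical equal-area with φ₀ = 37.5°. Cylindrical equal-area (φ₀ = 37.5°): h = cos φ / cos 37.5° along meridians, k = cos 37.5° / cos φ along parallels; h·k = 1.
At 48.1°: h = 0.8418, k = 1.188; principal scales a = 1.188, b = 0.8418.
sin(ω/2) = (a − b)/(a + b) = 0.3462/2.030 = 0.1705, so ω = 2 arcsin(0.1705) ≈ 19.6°.

19.6°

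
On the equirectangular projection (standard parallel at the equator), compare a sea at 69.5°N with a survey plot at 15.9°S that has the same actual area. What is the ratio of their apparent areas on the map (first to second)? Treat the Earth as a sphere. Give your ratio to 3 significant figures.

Plate carrée maps x = Rλ, y = Rφ. The meridian scale is h = 1 and the parallel scale is k = 1/cos φ = sec φ.
Areal scale at 69.5°: h·k = 1.000 × 2.855 = 2.855.
Areal scale at 15.9°: h·k = 1.000 × 1.040 = 1.040.
Ratio = 2.855/1.040 ≈ 2.75.

2.75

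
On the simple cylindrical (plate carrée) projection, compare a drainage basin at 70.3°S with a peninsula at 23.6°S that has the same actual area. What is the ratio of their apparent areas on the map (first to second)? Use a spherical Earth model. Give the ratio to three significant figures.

2.72

For the equirectangular projection with φ₀ = 0 (plate carrée), h = 1 along meridians and k = sec φ along parallels.
Areal scale at 70.3°: h·k = 1.000 × 2.967 = 2.967.
Areal scale at 23.6°: h·k = 1.000 × 1.091 = 1.091.
Ratio = 2.967/1.091 ≈ 2.72.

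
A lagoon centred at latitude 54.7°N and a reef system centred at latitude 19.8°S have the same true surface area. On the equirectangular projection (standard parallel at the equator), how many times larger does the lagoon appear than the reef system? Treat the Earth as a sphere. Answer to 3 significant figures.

1.63

For the equirectangular projection with φ₀ = 0 (plate carrée), h = 1 along meridians and k = sec φ along parallels.
Areal scale at 54.7°: h·k = 1.000 × 1.731 = 1.731.
Areal scale at 19.8°: h·k = 1.000 × 1.063 = 1.063.
Ratio = 1.731/1.063 ≈ 1.63.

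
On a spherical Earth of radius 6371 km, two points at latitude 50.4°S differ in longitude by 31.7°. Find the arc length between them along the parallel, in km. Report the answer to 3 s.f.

Arc length along a parallel = R cos φ · Δλ (with Δλ in radians).
= 6371 × cos 50.4° × (31.7° × π/180) = 6371 × 0.6374 × 0.5533 ≈ 2250 km.

2250 km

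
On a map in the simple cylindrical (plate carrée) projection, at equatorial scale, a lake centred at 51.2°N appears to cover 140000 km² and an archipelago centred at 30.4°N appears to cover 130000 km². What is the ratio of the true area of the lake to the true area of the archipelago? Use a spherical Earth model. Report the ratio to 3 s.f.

Plate carrée has h = 1 and k = sec φ, giving areal scale sec φ; true area = (apparent area) · cos φ.
True area of lake: 140000 × cos(51.2°) = 140000 × 0.6266 = 87720 km².
True area of archipelago: 130000 × cos(30.4°) = 130000 × 0.8625 = 112100 km².
Ratio = 87720 / 112100 ≈ 0.782.

0.782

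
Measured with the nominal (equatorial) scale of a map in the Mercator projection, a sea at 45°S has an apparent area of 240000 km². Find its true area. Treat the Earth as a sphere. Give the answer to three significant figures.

The Mercator projection is conformal; its linear scale factor is the same in every direction and equals sec φ = 1/cos φ.
Areal scale = k² = sec²φ = 1/cos²(45°) = 1/0.7071² = 2.000.
True area = apparent / (areal scale) = 240000 / 2.000 ≈ 120000 km².

120000 km²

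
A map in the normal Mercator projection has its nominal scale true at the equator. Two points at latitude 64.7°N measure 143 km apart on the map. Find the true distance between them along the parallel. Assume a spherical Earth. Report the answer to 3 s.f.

61.1 km

For Mercator, h = k = sec φ (a conformal cylindrical projection has a single point scale, 1/cos φ).
Along the parallel at 64.7°, map distances are exaggerated by k = sec 64.7° = 2.340.
True distance = 143 / 2.340 = 143 × cos 64.7° ≈ 61.1 km.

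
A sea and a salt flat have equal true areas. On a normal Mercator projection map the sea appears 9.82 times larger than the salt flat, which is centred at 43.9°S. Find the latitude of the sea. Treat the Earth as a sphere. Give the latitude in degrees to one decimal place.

76.7°

Mercator areal scale is sec²φ, so apparent-area ratio = sec²φ₁ / sec²φ₂ = cos²φ₂ / cos²φ₁.
cos²φ₂ / cos²φ₁ = 9.82  ⇒  cos φ₁ = cos 43.9° / √9.82 = 0.7206/3.134 = 0.2299.
φ₁ = arccos(0.2299) ≈ 76.7°.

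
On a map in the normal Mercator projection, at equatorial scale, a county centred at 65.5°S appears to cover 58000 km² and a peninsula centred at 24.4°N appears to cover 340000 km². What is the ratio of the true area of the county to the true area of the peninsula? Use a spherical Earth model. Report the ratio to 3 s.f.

Mercator's areal exaggeration is sec²φ; hence true area = (apparent area) · cos²φ.
True area of county: 58000 × cos²(65.5°) = 58000 × 0.1720 = 9974 km².
True area of peninsula: 340000 × cos²(24.4°) = 340000 × 0.8293 = 282000 km².
Ratio = 9974 / 282000 ≈ 0.0354.

0.0354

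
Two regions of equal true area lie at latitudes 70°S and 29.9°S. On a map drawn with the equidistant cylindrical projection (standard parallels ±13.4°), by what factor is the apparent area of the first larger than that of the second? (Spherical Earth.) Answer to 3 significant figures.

The equidistant cylindrical projection with φ₀ = 13.4° has h = 1 (meridians true) and k = cos φ₀ / cos φ along parallels.
Areal scale at 70°: h·k = 1.000 × 2.844 = 2.844.
Areal scale at 29.9°: h·k = 1.000 × 1.122 = 1.122.
Ratio = 2.844/1.122 ≈ 2.53.

2.53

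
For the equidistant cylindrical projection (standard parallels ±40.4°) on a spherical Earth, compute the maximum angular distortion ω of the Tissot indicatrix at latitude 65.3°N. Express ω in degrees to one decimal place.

In the equirectangular projection with standard parallel φ₀ = 40.4° (x = Rλ cos φ₀, y = Rφ), meridians are true-scale (h = 1) and the parallel scale is k = cos φ₀ / cos φ.
At 65.3°: h = 1.000, k = 1.822; principal scales a = 1.822, b = 1.000.
sin(ω/2) = (a − b)/(a + b) = 0.8224/2.822 = 0.2914, so ω = 2 arcsin(0.2914) ≈ 33.9°.

33.9°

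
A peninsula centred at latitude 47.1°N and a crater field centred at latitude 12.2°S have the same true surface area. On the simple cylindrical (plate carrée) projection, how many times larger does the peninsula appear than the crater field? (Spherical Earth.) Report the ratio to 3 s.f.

1.44

Plate carrée maps x = Rλ, y = Rφ. The meridian scale is h = 1 and the parallel scale is k = 1/cos φ = sec φ.
Areal scale at 47.1°: h·k = 1.000 × 1.469 = 1.469.
Areal scale at 12.2°: h·k = 1.000 × 1.023 = 1.023.
Ratio = 1.469/1.023 ≈ 1.44.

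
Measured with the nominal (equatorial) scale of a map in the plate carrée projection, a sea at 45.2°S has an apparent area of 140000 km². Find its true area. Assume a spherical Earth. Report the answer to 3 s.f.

Plate carrée maps x = Rλ, y = Rφ. The meridian scale is h = 1 and the parallel scale is k = 1/cos φ = sec φ.
Areal scale = h·k = 1 × sec φ; at 45.2°, h = 1.000, k = 1.419, so h·k = 1.419.
True area = apparent / (areal scale) = 140000 / 1.419 ≈ 98600 km².

98600 km²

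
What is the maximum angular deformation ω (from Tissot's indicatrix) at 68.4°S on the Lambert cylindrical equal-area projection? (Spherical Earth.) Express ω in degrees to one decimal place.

99.2°

The Lambert cylindrical equal-area projection is the cylindrical equal-area projection with its standard parallel at the equator (φ₀ = 0). Cylindrical equal-area (φ₀ = 0°): h = cos φ / cos 0° along meridians, k = cos 0° / cos φ along parallels; h·k = 1.
At 68.4°: h = 0.3681, k = 2.716; principal scales a = 2.716, b = 0.3681.
sin(ω/2) = (a − b)/(a + b) = 2.348/3.085 = 0.7613, so ω = 2 arcsin(0.7613) ≈ 99.2°.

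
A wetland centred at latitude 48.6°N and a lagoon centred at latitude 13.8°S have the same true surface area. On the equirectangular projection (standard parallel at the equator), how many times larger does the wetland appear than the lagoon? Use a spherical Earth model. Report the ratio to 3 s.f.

1.47

Plate carrée maps x = Rλ, y = Rφ. The meridian scale is h = 1 and the parallel scale is k = 1/cos φ = sec φ.
Areal scale at 48.6°: h·k = 1.000 × 1.512 = 1.512.
Areal scale at 13.8°: h·k = 1.000 × 1.030 = 1.030.
Ratio = 1.512/1.030 ≈ 1.47.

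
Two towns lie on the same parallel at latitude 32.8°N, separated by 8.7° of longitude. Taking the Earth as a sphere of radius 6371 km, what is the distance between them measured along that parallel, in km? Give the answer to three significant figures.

Arc length along a parallel = R cos φ · Δλ (with Δλ in radians).
= 6371 × cos 32.8° × (8.7° × π/180) = 6371 × 0.8406 × 0.1518 ≈ 813 km.

813 km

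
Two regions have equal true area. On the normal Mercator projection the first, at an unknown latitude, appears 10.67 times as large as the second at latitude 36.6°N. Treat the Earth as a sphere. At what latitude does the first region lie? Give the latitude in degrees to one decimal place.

75.8°

Mercator areal scale is sec²φ, so apparent-area ratio = sec²φ₁ / sec²φ₂ = cos²φ₂ / cos²φ₁.
cos²φ₂ / cos²φ₁ = 10.67  ⇒  cos φ₁ = cos 36.6° / √10.67 = 0.8028/3.266 = 0.2458.
φ₁ = arccos(0.2458) ≈ 75.8°.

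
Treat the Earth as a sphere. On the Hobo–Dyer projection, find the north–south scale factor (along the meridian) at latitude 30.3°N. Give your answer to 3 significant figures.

1.09

The Hobo–Dyer projection is cylindrical equal-area with φ₀ = 37.5°. Cylindrical equal-area (φ₀ = 37.5°): h = cos φ / cos 37.5° along meridians, k = cos 37.5° / cos φ along parallels; h·k = 1.
h = cos 30.3° / cos 37.5° = 0.8634/0.7934 = 1.088.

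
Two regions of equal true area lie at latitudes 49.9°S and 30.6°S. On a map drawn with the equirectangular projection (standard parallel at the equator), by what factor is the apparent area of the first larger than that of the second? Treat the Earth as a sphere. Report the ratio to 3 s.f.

1.34

In the plate carrée (x = Rλ, y = Rφ), meridians are true-scale (h = 1) and parallels are stretched by k = sec φ.
Areal scale at 49.9°: h·k = 1.000 × 1.552 = 1.552.
Areal scale at 30.6°: h·k = 1.000 × 1.162 = 1.162.
Ratio = 1.552/1.162 ≈ 1.34.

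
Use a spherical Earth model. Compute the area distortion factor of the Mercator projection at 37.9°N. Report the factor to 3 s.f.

1.61

Mercator is conformal, so the point scale is isotropic: h = k = sec φ = 1/cos φ.
Areal scale = k² = sec²φ = 1/cos²(37.9°) = 1/0.7891² = 1.606.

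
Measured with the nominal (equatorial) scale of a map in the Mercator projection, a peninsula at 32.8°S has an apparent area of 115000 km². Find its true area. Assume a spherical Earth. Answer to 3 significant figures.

The Mercator projection is conformal; its linear scale factor is the same in every direction and equals sec φ = 1/cos φ.
Areal scale = k² = sec²φ = 1/cos²(32.8°) = 1/0.8406² = 1.415.
True area = apparent / (areal scale) = 115000 / 1.415 ≈ 81300 km².

81300 km²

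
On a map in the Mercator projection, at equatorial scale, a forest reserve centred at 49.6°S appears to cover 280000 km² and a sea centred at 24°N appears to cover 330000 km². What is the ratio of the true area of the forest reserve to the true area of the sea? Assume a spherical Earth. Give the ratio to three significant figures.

Mercator's areal exaggeration is sec²φ; hence true area = (apparent area) · cos²φ.
True area of forest reserve: 280000 × cos²(49.6°) = 280000 × 0.4201 = 117600 km².
True area of sea: 330000 × cos²(24°) = 330000 × 0.8346 = 275400 km².
Ratio = 117600 / 275400 ≈ 0.427.

0.427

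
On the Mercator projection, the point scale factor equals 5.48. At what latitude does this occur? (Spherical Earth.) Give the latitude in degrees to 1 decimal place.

79.5°

Mercator scale is k = sec φ = 1/cos φ.
1/cos φ = 5.48  ⇒  cos φ = 0.1825  ⇒  φ = arccos(0.1825) ≈ 79.5°.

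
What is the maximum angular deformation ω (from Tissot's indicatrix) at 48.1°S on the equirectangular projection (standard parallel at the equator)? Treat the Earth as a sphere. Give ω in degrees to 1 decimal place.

23.0°

Plate carrée maps x = Rλ, y = Rφ. The meridian scale is h = 1 and the parallel scale is k = 1/cos φ = sec φ.
At 48.1°: h = 1.000, k = 1.497; principal scales a = 1.497, b = 1.000.
sin(ω/2) = (a − b)/(a + b) = 0.4974/2.497 = 0.1992, so ω = 2 arcsin(0.1992) ≈ 23.0°.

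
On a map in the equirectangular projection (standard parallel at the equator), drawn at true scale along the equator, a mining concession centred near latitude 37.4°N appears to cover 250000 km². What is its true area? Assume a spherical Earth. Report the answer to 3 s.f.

199000 km²

For the equirectangular projection with φ₀ = 0 (plate carrée), h = 1 along meridians and k = sec φ along parallels.
Areal scale = h·k = 1 × sec φ; at 37.4°, h = 1.000, k = 1.259, so h·k = 1.259.
True area = apparent / (areal scale) = 250000 / 1.259 ≈ 199000 km².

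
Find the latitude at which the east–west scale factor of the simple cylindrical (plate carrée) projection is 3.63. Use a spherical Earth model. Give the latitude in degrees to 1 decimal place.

Plate carrée: h = 1, k = sec φ along parallels.
sec φ = 3.63  ⇒  cos φ = 0.2755  ⇒  φ ≈ 74.0°.

74.0°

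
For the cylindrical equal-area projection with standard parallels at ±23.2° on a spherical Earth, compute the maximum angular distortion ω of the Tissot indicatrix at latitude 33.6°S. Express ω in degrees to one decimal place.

A cylindrical equal-area projection with standard parallel φ₀ has meridian scale h = cos φ / cos φ₀ and parallel scale k = cos φ₀ / cos φ (so areas are preserved, h·k = 1).
At 33.6°: h = 0.9062, k = 1.104; principal scales a = 1.104, b = 0.9062.
sin(ω/2) = (a − b)/(a + b) = 0.1973/2.010 = 0.09818, so ω = 2 arcsin(0.09818) ≈ 11.3°.

11.3°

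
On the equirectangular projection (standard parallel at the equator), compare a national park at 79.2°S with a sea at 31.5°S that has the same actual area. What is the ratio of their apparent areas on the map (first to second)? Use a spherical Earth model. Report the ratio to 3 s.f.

4.55

For the equirectangular projection with φ₀ = 0 (plate carrée), h = 1 along meridians and k = sec φ along parallels.
Areal scale at 79.2°: h·k = 1.000 × 5.337 = 5.337.
Areal scale at 31.5°: h·k = 1.000 × 1.173 = 1.173.
Ratio = 5.337/1.173 ≈ 4.55.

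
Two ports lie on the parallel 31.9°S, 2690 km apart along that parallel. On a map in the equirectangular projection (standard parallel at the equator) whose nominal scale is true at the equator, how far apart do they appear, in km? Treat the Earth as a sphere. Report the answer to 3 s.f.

For the equirectangular projection with φ₀ = 0 (plate carrée), h = 1 along meridians and k = sec φ along parallels.
Along the parallel, k = sec 31.9° = 1/0.8490 = 1.178.
Map distance = 2690 × 1.178 ≈ 3170 km.

3170 km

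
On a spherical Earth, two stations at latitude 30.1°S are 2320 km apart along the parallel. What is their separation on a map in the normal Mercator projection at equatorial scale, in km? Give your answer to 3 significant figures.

2680 km

For Mercator, h = k = sec φ (a conformal cylindrical projection has a single point scale, 1/cos φ).
Along the parallel, k = sec 30.1° = 1/0.8652 = 1.156.
Map distance = 2320 × 1.156 ≈ 2680 km.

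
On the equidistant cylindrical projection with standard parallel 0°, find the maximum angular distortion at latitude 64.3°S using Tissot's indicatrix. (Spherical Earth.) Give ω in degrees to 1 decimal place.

46.5°

Plate carrée maps x = Rλ, y = Rφ. The meridian scale is h = 1 and the parallel scale is k = 1/cos φ = sec φ.
At 64.3°: h = 1.000, k = 2.306; principal scales a = 2.306, b = 1.000.
sin(ω/2) = (a − b)/(a + b) = 1.306/3.306 = 0.3950, so ω = 2 arcsin(0.3950) ≈ 46.5°.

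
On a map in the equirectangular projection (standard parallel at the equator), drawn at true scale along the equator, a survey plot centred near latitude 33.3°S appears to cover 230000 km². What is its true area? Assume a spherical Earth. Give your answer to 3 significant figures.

192000 km²

In the plate carrée (x = Rλ, y = Rφ), meridians are true-scale (h = 1) and parallels are stretched by k = sec φ.
Areal scale = h·k = 1 × sec φ; at 33.3°, h = 1.000, k = 1.196, so h·k = 1.196.
True area = apparent / (areal scale) = 230000 / 1.196 ≈ 192000 km².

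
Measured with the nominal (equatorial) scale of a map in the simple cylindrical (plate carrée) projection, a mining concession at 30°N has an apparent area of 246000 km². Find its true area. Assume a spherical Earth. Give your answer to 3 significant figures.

In the plate carrée (x = Rλ, y = Rφ), meridians are true-scale (h = 1) and parallels are stretched by k = sec φ.
Areal scale = h·k = 1 × sec φ; at 30°, h = 1.000, k = 1.155, so h·k = 1.155.
True area = apparent / (areal scale) = 246000 / 1.155 ≈ 213000 km².

213000 km²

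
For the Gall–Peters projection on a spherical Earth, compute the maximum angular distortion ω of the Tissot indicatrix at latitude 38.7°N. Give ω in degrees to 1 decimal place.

11.3°

The Gall–Peters projection is cylindrical equal-area with φ₀ = 45°. A cylindrical equal-area projection with standard parallel φ₀ has meridian scale h = cos φ / cos φ₀ and parallel scale k = cos φ₀ / cos φ (so areas are preserved, h·k = 1).
At 38.7°: h = 1.104, k = 0.9060; principal scales a = 1.104, b = 0.9060.
sin(ω/2) = (a − b)/(a + b) = 0.1976/2.010 = 0.09834, so ω = 2 arcsin(0.09834) ≈ 11.3°.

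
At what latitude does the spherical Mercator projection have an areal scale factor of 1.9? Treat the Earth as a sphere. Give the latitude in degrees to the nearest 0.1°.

43.5°

Mercator areal scale is sec²φ.
sec²φ = 1.9  ⇒  cos²φ = 0.5263  ⇒  cos φ = 0.7255.
φ = arccos(0.7255) ≈ 43.5°.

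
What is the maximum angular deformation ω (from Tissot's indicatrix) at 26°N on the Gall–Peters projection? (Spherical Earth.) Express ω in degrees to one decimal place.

27.2°

Gall–Peters is a cylindrical equal-area projection with standard parallels at ±45°. A cylindrical equal-area projection with standard parallel φ₀ has meridian scale h = cos φ / cos φ₀ and parallel scale k = cos φ₀ / cos φ (so areas are preserved, h·k = 1).
At 26°: h = 1.271, k = 0.7867; principal scales a = 1.271, b = 0.7867.
sin(ω/2) = (a − b)/(a + b) = 0.4844/2.058 = 0.2354, so ω = 2 arcsin(0.2354) ≈ 27.2°.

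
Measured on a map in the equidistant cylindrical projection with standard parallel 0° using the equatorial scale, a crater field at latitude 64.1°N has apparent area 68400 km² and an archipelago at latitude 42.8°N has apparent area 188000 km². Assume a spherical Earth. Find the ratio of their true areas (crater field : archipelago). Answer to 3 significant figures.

Plate carrée has h = 1 and k = sec φ, giving areal scale sec φ; true area = (apparent area) · cos φ.
True area of crater field: 68400 × cos(64.1°) = 68400 × 0.4368 = 29880 km².
True area of archipelago: 188000 × cos(42.8°) = 188000 × 0.7337 = 137900 km².
Ratio = 29880 / 137900 ≈ 0.217.

0.217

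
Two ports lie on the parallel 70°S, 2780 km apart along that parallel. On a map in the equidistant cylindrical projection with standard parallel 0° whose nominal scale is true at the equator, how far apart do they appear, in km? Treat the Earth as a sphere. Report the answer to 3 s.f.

Plate carrée maps x = Rλ, y = Rφ. The meridian scale is h = 1 and the parallel scale is k = 1/cos φ = sec φ.
Along the parallel, k = sec 70° = 1/0.3420 = 2.924.
Map distance = 2780 × 2.924 ≈ 8130 km.

8130 km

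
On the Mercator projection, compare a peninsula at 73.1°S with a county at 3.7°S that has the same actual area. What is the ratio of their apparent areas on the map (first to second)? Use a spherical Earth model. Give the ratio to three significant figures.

On Mercator, area is exaggerated by sec²φ = 1/cos²φ.
At 73.1°: sec²(73.1°) = 1/0.2907² = 11.83.
At 3.7°: sec²(3.7°) = 1/0.9979² = 1.004.
Ratio = 11.83/1.004 = cos²(3.7°)/cos²(73.1°) ≈ 11.8.

11.8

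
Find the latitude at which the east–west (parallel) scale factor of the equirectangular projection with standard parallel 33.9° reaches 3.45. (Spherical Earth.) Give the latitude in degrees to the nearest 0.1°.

With standard parallel φ₀ = 33.9°, the equirectangular projection gives x = Rλ cos φ₀, y = Rφ, so h = 1 and k = cos 33.9° / cos φ.
k = cos φ₀ / cos φ = 3.45  ⇒  cos φ = cos 33.9° / 3.45 = 0.2406.
φ = arccos(0.2406) ≈ 76.1°.

76.1°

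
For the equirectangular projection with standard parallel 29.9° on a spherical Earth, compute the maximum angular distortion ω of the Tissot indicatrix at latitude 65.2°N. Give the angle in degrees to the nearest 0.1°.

40.7°

The equidistant cylindrical projection with φ₀ = 29.9° has h = 1 (meridians true) and k = cos φ₀ / cos φ along parallels.
At 65.2°: h = 1.000, k = 2.067; principal scales a = 2.067, b = 1.000.
sin(ω/2) = (a − b)/(a + b) = 1.067/3.067 = 0.3478, so ω = 2 arcsin(0.3478) ≈ 40.7°.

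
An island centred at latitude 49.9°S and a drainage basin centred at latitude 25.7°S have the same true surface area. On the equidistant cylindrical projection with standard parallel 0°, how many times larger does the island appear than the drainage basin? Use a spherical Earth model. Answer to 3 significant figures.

1.40

Plate carrée maps x = Rλ, y = Rφ. The meridian scale is h = 1 and the parallel scale is k = 1/cos φ = sec φ.
Areal scale at 49.9°: h·k = 1.000 × 1.552 = 1.552.
Areal scale at 25.7°: h·k = 1.000 × 1.110 = 1.110.
Ratio = 1.552/1.110 ≈ 1.40.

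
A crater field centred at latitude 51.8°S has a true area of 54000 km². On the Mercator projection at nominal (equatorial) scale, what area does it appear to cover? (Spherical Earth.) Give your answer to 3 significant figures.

For Mercator, h = k = sec φ (a conformal cylindrical projection has a single point scale, 1/cos φ).
Areal scale = k² = sec²φ = 1/cos²(51.8°) = 1/0.6184² = 2.615.
Apparent area = 54000 × 2.615 ≈ 141000 km².

141000 km²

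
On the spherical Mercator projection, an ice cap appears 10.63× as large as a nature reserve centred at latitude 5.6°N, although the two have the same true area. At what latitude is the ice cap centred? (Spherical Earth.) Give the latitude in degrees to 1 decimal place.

Mercator areal scale is sec²φ, so apparent-area ratio = sec²φ₁ / sec²φ₂ = cos²φ₂ / cos²φ₁.
cos²φ₂ / cos²φ₁ = 10.63  ⇒  cos φ₁ = cos 5.6° / √10.63 = 0.9952/3.260 = 0.3053.
φ₁ = arccos(0.3053) ≈ 72.2°.

72.2°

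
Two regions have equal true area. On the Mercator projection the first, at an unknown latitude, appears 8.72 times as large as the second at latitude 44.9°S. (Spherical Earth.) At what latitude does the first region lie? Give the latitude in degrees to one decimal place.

76.1°

For equal true areas on Mercator, apparent areas scale as sec²φ, so the ratio is cos²φ₂ / cos²φ₁.
cos²φ₂ / cos²φ₁ = 8.72  ⇒  cos φ₁ = cos 44.9° / √8.72 = 0.7083/2.953 = 0.2399.
φ₁ = arccos(0.2399) ≈ 76.1°.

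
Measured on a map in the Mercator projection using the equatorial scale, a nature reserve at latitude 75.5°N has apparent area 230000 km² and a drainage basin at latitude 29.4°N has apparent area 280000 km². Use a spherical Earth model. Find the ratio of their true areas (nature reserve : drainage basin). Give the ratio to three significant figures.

Since Mercator area scale is 1/cos²φ, the true area equals the apparent area multiplied by cos²φ.
True area of nature reserve: 230000 × cos²(75.5°) = 230000 × 0.06269 = 14420 km².
True area of drainage basin: 280000 × cos²(29.4°) = 280000 × 0.7590 = 212500 km².
Ratio = 14420 / 212500 ≈ 0.0678.

0.0678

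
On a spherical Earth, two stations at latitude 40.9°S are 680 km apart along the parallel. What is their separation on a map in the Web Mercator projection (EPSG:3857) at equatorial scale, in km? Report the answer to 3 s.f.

900 km

For Mercator, h = k = sec φ (a conformal cylindrical projection has a single point scale, 1/cos φ).
Along the parallel, k = sec 40.9° = 1/0.7559 = 1.323.
Map distance = 680 × 1.323 ≈ 900 km.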